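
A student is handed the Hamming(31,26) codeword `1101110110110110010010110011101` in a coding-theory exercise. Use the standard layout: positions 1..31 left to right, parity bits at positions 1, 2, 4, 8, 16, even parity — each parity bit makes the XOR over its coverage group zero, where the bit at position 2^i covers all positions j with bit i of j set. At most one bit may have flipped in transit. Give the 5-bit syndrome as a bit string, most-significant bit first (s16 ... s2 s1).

s1: b1⊕b3⊕b5⊕b7⊕b9⊕b11⊕b13⊕b15⊕b17⊕b19⊕b21⊕b23⊕b25⊕b27⊕b29⊕b31 = 1⊕0⊕1⊕0⊕1⊕1⊕0⊕1⊕0⊕0⊕1⊕1⊕0⊕1⊕1⊕1 = 0
s2: b2⊕b3⊕b6⊕b7⊕b10⊕b11⊕b14⊕b15⊕b18⊕b19⊕b22⊕b23⊕b26⊕b27⊕b30⊕b31 = 1⊕0⊕1⊕0⊕0⊕1⊕1⊕1⊕1⊕0⊕0⊕1⊕0⊕1⊕0⊕1 = 1
s4: b4⊕b5⊕b6⊕b7⊕b12⊕b13⊕b14⊕b15⊕b20⊕b21⊕b22⊕b23⊕b28⊕b29⊕b30⊕b31 = 1⊕1⊕1⊕0⊕1⊕0⊕1⊕1⊕0⊕1⊕0⊕1⊕1⊕1⊕0⊕1 = 1
s8: b8⊕b9⊕b10⊕b11⊕b12⊕b13⊕b14⊕b15⊕b24⊕b25⊕b26⊕b27⊕b28⊕b29⊕b30⊕b31 = 1⊕1⊕0⊕1⊕1⊕0⊕1⊕1⊕1⊕0⊕0⊕1⊕1⊕1⊕0⊕1 = 1
s16: b16⊕b17⊕b18⊕b19⊕b20⊕b21⊕b22⊕b23⊕b24⊕b25⊕b26⊕b27⊕b28⊕b29⊕b30⊕b31 = 0⊕0⊕1⊕0⊕0⊕1⊕0⊕1⊕1⊕0⊕0⊕1⊕1⊕1⊕0⊕1 = 0
Syndrome (s16...s1) = 01110 → position 14.

01110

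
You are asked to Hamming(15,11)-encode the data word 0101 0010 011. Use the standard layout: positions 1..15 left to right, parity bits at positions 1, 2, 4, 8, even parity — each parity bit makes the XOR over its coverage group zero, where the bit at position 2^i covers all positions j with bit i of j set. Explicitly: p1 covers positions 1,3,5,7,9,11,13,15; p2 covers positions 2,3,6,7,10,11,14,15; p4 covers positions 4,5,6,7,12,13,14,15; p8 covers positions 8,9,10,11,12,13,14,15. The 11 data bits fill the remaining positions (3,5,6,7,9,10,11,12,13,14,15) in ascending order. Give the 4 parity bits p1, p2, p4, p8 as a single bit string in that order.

Place data bits at non-power-of-two positions: b3=0, b5=1, b6=0, b7=1, b9=0, b10=0, b11=1, b12=0, b13=0, b14=1, b15=1.
p1 = XOR of data positions {3,5,7,9,11,13,15} = 0⊕1⊕1⊕0⊕1⊕0⊕1 = 0
p2 = XOR of data positions {3,6,7,10,11,14,15} = 0⊕0⊕1⊕0⊕1⊕1⊕1 = 0
p4 = XOR of data positions {5,6,7,12,13,14,15} = 1⊕0⊕1⊕0⊕0⊕1⊕1 = 0
p8 = XOR of data positions {9,10,11,12,13,14,15} = 0⊕0⊕1⊕0⊕0⊕1⊕1 = 1
Parity bits p1,p2,p4,p8 = 0001

0001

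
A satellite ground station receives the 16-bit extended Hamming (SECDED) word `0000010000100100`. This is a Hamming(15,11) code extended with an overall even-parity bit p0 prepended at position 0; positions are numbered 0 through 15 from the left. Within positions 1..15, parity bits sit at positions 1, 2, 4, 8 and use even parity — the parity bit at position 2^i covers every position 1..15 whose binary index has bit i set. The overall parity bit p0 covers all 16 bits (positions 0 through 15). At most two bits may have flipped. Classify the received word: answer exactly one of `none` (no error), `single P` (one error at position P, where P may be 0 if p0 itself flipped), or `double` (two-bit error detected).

single 2

s1: b1⊕b3⊕b5⊕b7⊕b9⊕b11⊕b13⊕b15 = 0⊕0⊕1⊕0⊕0⊕0⊕1⊕0 = 0
s2: b2⊕b3⊕b6⊕b7⊕b10⊕b11⊕b14⊕b15 = 0⊕0⊕0⊕0⊕1⊕0⊕0⊕0 = 1
s4: b4⊕b5⊕b6⊕b7⊕b12⊕b13⊕b14⊕b15 = 0⊕1⊕0⊕0⊕0⊕1⊕0⊕0 = 0
s8: b8⊕b9⊕b10⊕b11⊕b12⊕b13⊕b14⊕b15 = 0⊕0⊕1⊕0⊕0⊕1⊕0⊕0 = 0
Syndrome (s8...s1) = 0010 → position 2.
Overall parity (XOR of all 16 bits, including p0): 0⊕0⊕0⊕0⊕0⊕1⊕0⊕0⊕0⊕0⊕1⊕0⊕0⊕1⊕0⊕0 = 1
Overall=1, syndrome position=2 → single-bit error at position 2.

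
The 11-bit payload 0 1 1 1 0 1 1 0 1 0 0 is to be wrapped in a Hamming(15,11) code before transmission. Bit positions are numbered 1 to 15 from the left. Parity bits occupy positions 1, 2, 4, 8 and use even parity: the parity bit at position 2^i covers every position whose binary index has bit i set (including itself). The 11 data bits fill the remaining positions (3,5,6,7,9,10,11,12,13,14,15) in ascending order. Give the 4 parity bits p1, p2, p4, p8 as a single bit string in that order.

Place data bits at non-power-of-two positions: b3=0, b5=1, b6=1, b7=1, b9=0, b10=1, b11=1, b12=0, b13=1, b14=0, b15=0.
p1 = XOR of data positions {3,5,7,9,11,13,15} = 0⊕1⊕1⊕0⊕1⊕1⊕0 = 0
p2 = XOR of data positions {3,6,7,10,11,14,15} = 0⊕1⊕1⊕1⊕1⊕0⊕0 = 0
p4 = XOR of data positions {5,6,7,12,13,14,15} = 1⊕1⊕1⊕0⊕1⊕0⊕0 = 0
p8 = XOR of data positions {9,10,11,12,13,14,15} = 0⊕1⊕1⊕0⊕1⊕0⊕0 = 1
Parity bits p1,p2,p4,p8 = 0001

0001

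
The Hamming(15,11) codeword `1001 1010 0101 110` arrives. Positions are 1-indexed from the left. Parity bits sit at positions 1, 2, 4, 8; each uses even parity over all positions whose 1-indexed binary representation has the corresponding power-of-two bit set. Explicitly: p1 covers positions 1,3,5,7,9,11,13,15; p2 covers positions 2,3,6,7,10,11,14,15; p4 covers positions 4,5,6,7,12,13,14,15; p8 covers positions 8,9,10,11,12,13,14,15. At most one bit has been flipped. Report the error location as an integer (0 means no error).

s1: b1⊕b3⊕b5⊕b7⊕b9⊕b11⊕b13⊕b15 = 1⊕0⊕1⊕1⊕0⊕0⊕1⊕0 = 0
s2: b2⊕b3⊕b6⊕b7⊕b10⊕b11⊕b14⊕b15 = 0⊕0⊕0⊕1⊕1⊕0⊕1⊕0 = 1
s4: b4⊕b5⊕b6⊕b7⊕b12⊕b13⊕b14⊕b15 = 1⊕1⊕0⊕1⊕1⊕1⊕1⊕0 = 0
s8: b8⊕b9⊕b10⊕b11⊕b12⊕b13⊕b14⊕b15 = 0⊕0⊕1⊕0⊕1⊕1⊕1⊕0 = 0
Syndrome (s8...s1) = 0010 → position 2.

2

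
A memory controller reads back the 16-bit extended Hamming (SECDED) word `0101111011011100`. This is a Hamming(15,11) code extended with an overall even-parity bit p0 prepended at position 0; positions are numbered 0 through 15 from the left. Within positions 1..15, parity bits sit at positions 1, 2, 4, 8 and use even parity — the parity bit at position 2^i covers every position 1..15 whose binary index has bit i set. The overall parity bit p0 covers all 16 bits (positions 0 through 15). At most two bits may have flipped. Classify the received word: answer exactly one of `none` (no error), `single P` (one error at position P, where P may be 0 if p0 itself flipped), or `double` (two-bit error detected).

s1: b1⊕b3⊕b5⊕b7⊕b9⊕b11⊕b13⊕b15 = 1⊕1⊕1⊕0⊕1⊕1⊕1⊕0 = 0
s2: b2⊕b3⊕b6⊕b7⊕b10⊕b11⊕b14⊕b15 = 0⊕1⊕1⊕0⊕0⊕1⊕0⊕0 = 1
s4: b4⊕b5⊕b6⊕b7⊕b12⊕b13⊕b14⊕b15 = 1⊕1⊕1⊕0⊕1⊕1⊕0⊕0 = 1
s8: b8⊕b9⊕b10⊕b11⊕b12⊕b13⊕b14⊕b15 = 1⊕1⊕0⊕1⊕1⊕1⊕0⊕0 = 1
Syndrome (s8...s1) = 1110 → position 14.
Overall parity (XOR of all 16 bits, including p0): 0⊕1⊕0⊕1⊕1⊕1⊕1⊕0⊕1⊕1⊕0⊕1⊕1⊕1⊕0⊕0 = 0
Overall=0, syndrome position=14 → double-bit error detected (uncorrectable).

double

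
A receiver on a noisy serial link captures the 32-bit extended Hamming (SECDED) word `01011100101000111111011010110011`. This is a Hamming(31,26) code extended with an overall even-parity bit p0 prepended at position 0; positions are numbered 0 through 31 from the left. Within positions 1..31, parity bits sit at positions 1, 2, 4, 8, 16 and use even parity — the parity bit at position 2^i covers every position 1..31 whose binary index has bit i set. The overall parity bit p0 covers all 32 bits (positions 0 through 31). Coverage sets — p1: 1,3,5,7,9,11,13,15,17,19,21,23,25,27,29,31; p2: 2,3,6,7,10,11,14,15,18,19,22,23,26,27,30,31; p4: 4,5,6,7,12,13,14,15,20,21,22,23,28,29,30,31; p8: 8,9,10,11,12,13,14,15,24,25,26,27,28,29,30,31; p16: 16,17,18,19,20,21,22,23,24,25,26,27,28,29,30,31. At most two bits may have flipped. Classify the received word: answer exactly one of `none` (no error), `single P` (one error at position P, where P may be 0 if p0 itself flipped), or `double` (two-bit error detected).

single 27

s1: b1⊕b3⊕b5⊕b7⊕b9⊕b11⊕b13⊕b15⊕b17⊕b19⊕b21⊕b23⊕b25⊕b27⊕b29⊕b31 = 1⊕1⊕1⊕0⊕0⊕0⊕0⊕1⊕1⊕1⊕1⊕0⊕0⊕1⊕0⊕1 = 1
s2: b2⊕b3⊕b6⊕b7⊕b10⊕b11⊕b14⊕b15⊕b18⊕b19⊕b22⊕b23⊕b26⊕b27⊕b30⊕b31 = 0⊕1⊕0⊕0⊕1⊕0⊕1⊕1⊕1⊕1⊕1⊕0⊕1⊕1⊕1⊕1 = 1
s4: b4⊕b5⊕b6⊕b7⊕b12⊕b13⊕b14⊕b15⊕b20⊕b21⊕b22⊕b23⊕b28⊕b29⊕b30⊕b31 = 1⊕1⊕0⊕0⊕0⊕0⊕1⊕1⊕0⊕1⊕1⊕0⊕0⊕0⊕1⊕1 = 0
s8: b8⊕b9⊕b10⊕b11⊕b12⊕b13⊕b14⊕b15⊕b24⊕b25⊕b26⊕b27⊕b28⊕b29⊕b30⊕b31 = 1⊕0⊕1⊕0⊕0⊕0⊕1⊕1⊕1⊕0⊕1⊕1⊕0⊕0⊕1⊕1 = 1
s16: b16⊕b17⊕b18⊕b19⊕b20⊕b21⊕b22⊕b23⊕b24⊕b25⊕b26⊕b27⊕b28⊕b29⊕b30⊕b31 = 1⊕1⊕1⊕1⊕0⊕1⊕1⊕0⊕1⊕0⊕1⊕1⊕0⊕0⊕1⊕1 = 1
Syndrome (s16...s1) = 11011 → position 27.
Overall parity (XOR of all 32 bits, including p0): 0⊕1⊕0⊕1⊕1⊕1⊕0⊕0⊕1⊕0⊕1⊕0⊕0⊕0⊕1⊕1⊕1⊕1⊕1⊕1⊕0⊕1⊕1⊕0⊕1⊕0⊕1⊕1⊕0⊕0⊕1⊕1 = 1
Overall=1, syndrome position=27 → single-bit error at position 27.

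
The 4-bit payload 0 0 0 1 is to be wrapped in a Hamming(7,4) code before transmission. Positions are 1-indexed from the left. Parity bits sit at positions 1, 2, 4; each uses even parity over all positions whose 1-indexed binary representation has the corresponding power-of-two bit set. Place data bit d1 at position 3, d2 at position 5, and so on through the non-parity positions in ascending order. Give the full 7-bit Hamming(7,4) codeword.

Place data bits at non-power-of-two positions: b3=0, b5=0, b6=0, b7=1.
p1 = XOR of data positions {3,5,7} = 0⊕0⊕1 = 1
p2 = XOR of data positions {3,6,7} = 0⊕0⊕1 = 1
p4 = XOR of data positions {5,6,7} = 0⊕0⊕1 = 1
Codeword b1..b7 = 1101001

1101001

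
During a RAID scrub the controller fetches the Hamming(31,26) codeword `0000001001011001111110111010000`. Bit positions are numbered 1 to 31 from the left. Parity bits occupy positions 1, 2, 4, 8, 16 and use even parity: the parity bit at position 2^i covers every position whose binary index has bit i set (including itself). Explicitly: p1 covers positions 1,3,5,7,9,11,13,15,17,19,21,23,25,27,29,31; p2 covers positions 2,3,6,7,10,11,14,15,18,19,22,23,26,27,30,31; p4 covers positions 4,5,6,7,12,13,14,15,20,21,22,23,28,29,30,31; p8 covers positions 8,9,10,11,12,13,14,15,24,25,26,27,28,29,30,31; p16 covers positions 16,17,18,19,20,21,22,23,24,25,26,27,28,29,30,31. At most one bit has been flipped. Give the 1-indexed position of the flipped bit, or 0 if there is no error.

s1: b1⊕b3⊕b5⊕b7⊕b9⊕b11⊕b13⊕b15⊕b17⊕b19⊕b21⊕b23⊕b25⊕b27⊕b29⊕b31 = 0⊕0⊕0⊕1⊕0⊕0⊕1⊕0⊕1⊕1⊕1⊕1⊕1⊕1⊕0⊕0 = 0
s2: b2⊕b3⊕b6⊕b7⊕b10⊕b11⊕b14⊕b15⊕b18⊕b19⊕b22⊕b23⊕b26⊕b27⊕b30⊕b31 = 0⊕0⊕0⊕1⊕1⊕0⊕0⊕0⊕1⊕1⊕0⊕1⊕0⊕1⊕0⊕0 = 0
s4: b4⊕b5⊕b6⊕b7⊕b12⊕b13⊕b14⊕b15⊕b20⊕b21⊕b22⊕b23⊕b28⊕b29⊕b30⊕b31 = 0⊕0⊕0⊕1⊕1⊕1⊕0⊕0⊕1⊕1⊕0⊕1⊕0⊕0⊕0⊕0 = 0
s8: b8⊕b9⊕b10⊕b11⊕b12⊕b13⊕b14⊕b15⊕b24⊕b25⊕b26⊕b27⊕b28⊕b29⊕b30⊕b31 = 0⊕0⊕1⊕0⊕1⊕1⊕0⊕0⊕1⊕1⊕0⊕1⊕0⊕0⊕0⊕0 = 0
s16: b16⊕b17⊕b18⊕b19⊕b20⊕b21⊕b22⊕b23⊕b24⊕b25⊕b26⊕b27⊕b28⊕b29⊕b30⊕b31 = 1⊕1⊕1⊕1⊕1⊕1⊕0⊕1⊕1⊕1⊕0⊕1⊕0⊕0⊕0⊕0 = 0
Syndrome (s16...s1) = 00000 → position 0 (no error).

0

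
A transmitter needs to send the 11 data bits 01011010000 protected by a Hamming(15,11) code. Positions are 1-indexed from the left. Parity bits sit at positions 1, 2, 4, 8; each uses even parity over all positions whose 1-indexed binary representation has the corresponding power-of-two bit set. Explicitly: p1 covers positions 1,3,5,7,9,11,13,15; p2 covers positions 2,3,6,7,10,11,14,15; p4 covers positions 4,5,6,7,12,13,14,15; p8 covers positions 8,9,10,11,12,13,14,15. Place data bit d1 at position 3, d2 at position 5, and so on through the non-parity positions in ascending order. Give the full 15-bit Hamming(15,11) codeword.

Place data bits at non-power-of-two positions: b3=0, b5=1, b6=0, b7=1, b9=1, b10=0, b11=1, b12=0, b13=0, b14=0, b15=0.
p1 = XOR of data positions {3,5,7,9,11,13,15} = 0⊕1⊕1⊕1⊕1⊕0⊕0 = 0
p2 = XOR of data positions {3,6,7,10,11,14,15} = 0⊕0⊕1⊕0⊕1⊕0⊕0 = 0
p4 = XOR of data positions {5,6,7,12,13,14,15} = 1⊕0⊕1⊕0⊕0⊕0⊕0 = 0
p8 = XOR of data positions {9,10,11,12,13,14,15} = 1⊕0⊕1⊕0⊕0⊕0⊕0 = 0
Codeword b1..b15 = 000010101010000

000010101010000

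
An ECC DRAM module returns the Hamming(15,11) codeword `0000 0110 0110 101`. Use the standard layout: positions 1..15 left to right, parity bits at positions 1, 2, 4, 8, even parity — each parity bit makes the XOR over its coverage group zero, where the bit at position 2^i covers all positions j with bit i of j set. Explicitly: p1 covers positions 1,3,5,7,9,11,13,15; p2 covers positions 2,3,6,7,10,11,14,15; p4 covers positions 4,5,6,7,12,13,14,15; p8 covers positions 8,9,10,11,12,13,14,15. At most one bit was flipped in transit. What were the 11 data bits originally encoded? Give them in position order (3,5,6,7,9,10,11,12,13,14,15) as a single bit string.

00110110101

s1: b1⊕b3⊕b5⊕b7⊕b9⊕b11⊕b13⊕b15 = 0⊕0⊕0⊕1⊕0⊕1⊕1⊕1 = 0
s2: b2⊕b3⊕b6⊕b7⊕b10⊕b11⊕b14⊕b15 = 0⊕0⊕1⊕1⊕1⊕1⊕0⊕1 = 1
s4: b4⊕b5⊕b6⊕b7⊕b12⊕b13⊕b14⊕b15 = 0⊕0⊕1⊕1⊕0⊕1⊕0⊕1 = 0
s8: b8⊕b9⊕b10⊕b11⊕b12⊕b13⊕b14⊕b15 = 0⊕0⊕1⊕1⊕0⊕1⊕0⊕1 = 0
Syndrome (s8...s1) = 0010 → position 2.
Flip bit 2: corrected codeword = 010001100110101
Data bits at positions 3,5,6,7,9,10,11,12,13,14,15: 00110110101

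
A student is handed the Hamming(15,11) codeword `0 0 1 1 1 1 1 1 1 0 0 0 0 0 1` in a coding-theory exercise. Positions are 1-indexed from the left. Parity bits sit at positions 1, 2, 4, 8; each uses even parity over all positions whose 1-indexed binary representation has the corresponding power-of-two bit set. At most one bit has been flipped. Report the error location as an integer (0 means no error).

s1: b1⊕b3⊕b5⊕b7⊕b9⊕b11⊕b13⊕b15 = 0⊕1⊕1⊕1⊕1⊕0⊕0⊕1 = 1
s2: b2⊕b3⊕b6⊕b7⊕b10⊕b11⊕b14⊕b15 = 0⊕1⊕1⊕1⊕0⊕0⊕0⊕1 = 0
s4: b4⊕b5⊕b6⊕b7⊕b12⊕b13⊕b14⊕b15 = 1⊕1⊕1⊕1⊕0⊕0⊕0⊕1 = 1
s8: b8⊕b9⊕b10⊕b11⊕b12⊕b13⊕b14⊕b15 = 1⊕1⊕0⊕0⊕0⊕0⊕0⊕1 = 1
Syndrome (s8...s1) = 1101 → position 13.

13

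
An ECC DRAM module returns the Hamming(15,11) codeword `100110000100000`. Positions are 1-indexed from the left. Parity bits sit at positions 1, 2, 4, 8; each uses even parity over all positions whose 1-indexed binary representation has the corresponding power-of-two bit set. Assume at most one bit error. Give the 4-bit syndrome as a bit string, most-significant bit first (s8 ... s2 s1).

s1: b1⊕b3⊕b5⊕b7⊕b9⊕b11⊕b13⊕b15 = 1⊕0⊕1⊕0⊕0⊕0⊕0⊕0 = 0
s2: b2⊕b3⊕b6⊕b7⊕b10⊕b11⊕b14⊕b15 = 0⊕0⊕0⊕0⊕1⊕0⊕0⊕0 = 1
s4: b4⊕b5⊕b6⊕b7⊕b12⊕b13⊕b14⊕b15 = 1⊕1⊕0⊕0⊕0⊕0⊕0⊕0 = 0
s8: b8⊕b9⊕b10⊕b11⊕b12⊕b13⊕b14⊕b15 = 0⊕0⊕1⊕0⊕0⊕0⊕0⊕0 = 1
Syndrome (s8...s1) = 1010 → position 10.

1010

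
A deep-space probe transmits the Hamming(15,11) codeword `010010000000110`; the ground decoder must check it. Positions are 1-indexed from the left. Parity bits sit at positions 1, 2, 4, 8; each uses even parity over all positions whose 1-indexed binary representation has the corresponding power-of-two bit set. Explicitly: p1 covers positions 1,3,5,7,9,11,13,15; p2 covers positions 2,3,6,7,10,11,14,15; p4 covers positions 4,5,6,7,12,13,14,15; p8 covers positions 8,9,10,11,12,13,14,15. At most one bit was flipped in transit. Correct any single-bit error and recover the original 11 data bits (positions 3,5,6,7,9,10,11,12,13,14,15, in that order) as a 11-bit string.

01000000110

s1: b1⊕b3⊕b5⊕b7⊕b9⊕b11⊕b13⊕b15 = 0⊕0⊕1⊕0⊕0⊕0⊕1⊕0 = 0
s2: b2⊕b3⊕b6⊕b7⊕b10⊕b11⊕b14⊕b15 = 1⊕0⊕0⊕0⊕0⊕0⊕1⊕0 = 0
s4: b4⊕b5⊕b6⊕b7⊕b12⊕b13⊕b14⊕b15 = 0⊕1⊕0⊕0⊕0⊕1⊕1⊕0 = 1
s8: b8⊕b9⊕b10⊕b11⊕b12⊕b13⊕b14⊕b15 = 0⊕0⊕0⊕0⊕0⊕1⊕1⊕0 = 0
Syndrome (s8...s1) = 0100 → position 4.
Flip bit 4: corrected codeword = 010110000000110
Data bits at positions 3,5,6,7,9,10,11,12,13,14,15: 01000000110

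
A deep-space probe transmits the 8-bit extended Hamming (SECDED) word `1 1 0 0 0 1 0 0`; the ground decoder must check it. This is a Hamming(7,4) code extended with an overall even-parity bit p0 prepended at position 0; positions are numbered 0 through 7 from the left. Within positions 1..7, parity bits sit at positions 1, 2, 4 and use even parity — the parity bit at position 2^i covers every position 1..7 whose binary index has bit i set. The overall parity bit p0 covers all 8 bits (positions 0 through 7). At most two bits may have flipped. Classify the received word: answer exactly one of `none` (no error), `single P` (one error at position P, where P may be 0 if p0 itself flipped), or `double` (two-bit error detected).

single 4

s1: b1⊕b3⊕b5⊕b7 = 1⊕0⊕1⊕0 = 0
s2: b2⊕b3⊕b6⊕b7 = 0⊕0⊕0⊕0 = 0
s4: b4⊕b5⊕b6⊕b7 = 0⊕1⊕0⊕0 = 1
Syndrome (s4...s1) = 100 → position 4.
Overall parity (XOR of all 8 bits, including p0): 1⊕1⊕0⊕0⊕0⊕1⊕0⊕0 = 1
Overall=1, syndrome position=4 → single-bit error at position 4.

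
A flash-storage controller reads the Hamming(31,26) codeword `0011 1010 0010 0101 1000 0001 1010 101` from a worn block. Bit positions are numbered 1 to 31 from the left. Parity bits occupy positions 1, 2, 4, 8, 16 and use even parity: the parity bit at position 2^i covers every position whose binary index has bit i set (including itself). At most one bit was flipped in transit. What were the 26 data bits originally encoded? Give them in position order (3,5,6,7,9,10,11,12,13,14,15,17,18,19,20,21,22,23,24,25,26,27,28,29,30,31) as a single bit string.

11010010010100000010010101

s1: b1⊕b3⊕b5⊕b7⊕b9⊕b11⊕b13⊕b15⊕b17⊕b19⊕b21⊕b23⊕b25⊕b27⊕b29⊕b31 = 0⊕1⊕1⊕1⊕0⊕1⊕0⊕0⊕1⊕0⊕0⊕0⊕1⊕1⊕1⊕1 = 1
s2: b2⊕b3⊕b6⊕b7⊕b10⊕b11⊕b14⊕b15⊕b18⊕b19⊕b22⊕b23⊕b26⊕b27⊕b30⊕b31 = 0⊕1⊕0⊕1⊕0⊕1⊕1⊕0⊕0⊕0⊕0⊕0⊕0⊕1⊕0⊕1 = 0
s4: b4⊕b5⊕b6⊕b7⊕b12⊕b13⊕b14⊕b15⊕b20⊕b21⊕b22⊕b23⊕b28⊕b29⊕b30⊕b31 = 1⊕1⊕0⊕1⊕0⊕0⊕1⊕0⊕0⊕0⊕0⊕0⊕0⊕1⊕0⊕1 = 0
s8: b8⊕b9⊕b10⊕b11⊕b12⊕b13⊕b14⊕b15⊕b24⊕b25⊕b26⊕b27⊕b28⊕b29⊕b30⊕b31 = 0⊕0⊕0⊕1⊕0⊕0⊕1⊕0⊕1⊕1⊕0⊕1⊕0⊕1⊕0⊕1 = 1
s16: b16⊕b17⊕b18⊕b19⊕b20⊕b21⊕b22⊕b23⊕b24⊕b25⊕b26⊕b27⊕b28⊕b29⊕b30⊕b31 = 1⊕1⊕0⊕0⊕0⊕0⊕0⊕0⊕1⊕1⊕0⊕1⊕0⊕1⊕0⊕1 = 1
Syndrome (s16...s1) = 11001 → position 25.
Flip bit 25: corrected codeword = 0011101000100101100000010010101
Data bits at positions 3,5,6,7,9,10,11,12,13,14,15,17,18,19,20,21,22,23,24,25,26,27,28,29,30,31: 11010010010100000010010101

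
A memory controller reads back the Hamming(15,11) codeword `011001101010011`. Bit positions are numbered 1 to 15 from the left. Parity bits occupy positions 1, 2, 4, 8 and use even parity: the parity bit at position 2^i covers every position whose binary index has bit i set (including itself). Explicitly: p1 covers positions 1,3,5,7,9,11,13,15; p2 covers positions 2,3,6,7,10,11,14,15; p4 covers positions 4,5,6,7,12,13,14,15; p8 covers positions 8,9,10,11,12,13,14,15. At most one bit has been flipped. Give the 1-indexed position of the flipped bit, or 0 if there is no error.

s1: b1⊕b3⊕b5⊕b7⊕b9⊕b11⊕b13⊕b15 = 0⊕1⊕0⊕1⊕1⊕1⊕0⊕1 = 1
s2: b2⊕b3⊕b6⊕b7⊕b10⊕b11⊕b14⊕b15 = 1⊕1⊕1⊕1⊕0⊕1⊕1⊕1 = 1
s4: b4⊕b5⊕b6⊕b7⊕b12⊕b13⊕b14⊕b15 = 0⊕0⊕1⊕1⊕0⊕0⊕1⊕1 = 0
s8: b8⊕b9⊕b10⊕b11⊕b12⊕b13⊕b14⊕b15 = 0⊕1⊕0⊕1⊕0⊕0⊕1⊕1 = 0
Syndrome (s8...s1) = 0011 → position 3.

3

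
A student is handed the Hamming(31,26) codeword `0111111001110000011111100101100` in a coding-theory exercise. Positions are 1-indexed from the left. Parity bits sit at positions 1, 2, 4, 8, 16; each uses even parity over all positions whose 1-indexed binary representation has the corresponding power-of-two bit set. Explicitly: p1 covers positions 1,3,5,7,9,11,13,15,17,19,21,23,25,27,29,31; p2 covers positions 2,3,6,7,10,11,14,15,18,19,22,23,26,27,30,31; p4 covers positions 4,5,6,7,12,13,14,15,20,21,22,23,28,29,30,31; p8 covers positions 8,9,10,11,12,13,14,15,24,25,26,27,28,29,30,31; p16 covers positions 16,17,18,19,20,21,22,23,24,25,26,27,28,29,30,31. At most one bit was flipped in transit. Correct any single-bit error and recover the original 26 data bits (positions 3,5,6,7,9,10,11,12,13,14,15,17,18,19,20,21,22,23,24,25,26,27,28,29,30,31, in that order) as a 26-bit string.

11110111000011110100101100

s1: b1⊕b3⊕b5⊕b7⊕b9⊕b11⊕b13⊕b15⊕b17⊕b19⊕b21⊕b23⊕b25⊕b27⊕b29⊕b31 = 0⊕1⊕1⊕1⊕0⊕1⊕0⊕0⊕0⊕1⊕1⊕1⊕0⊕0⊕1⊕0 = 0
s2: b2⊕b3⊕b6⊕b7⊕b10⊕b11⊕b14⊕b15⊕b18⊕b19⊕b22⊕b23⊕b26⊕b27⊕b30⊕b31 = 1⊕1⊕1⊕1⊕1⊕1⊕0⊕0⊕1⊕1⊕1⊕1⊕1⊕0⊕0⊕0 = 1
s4: b4⊕b5⊕b6⊕b7⊕b12⊕b13⊕b14⊕b15⊕b20⊕b21⊕b22⊕b23⊕b28⊕b29⊕b30⊕b31 = 1⊕1⊕1⊕1⊕1⊕0⊕0⊕0⊕1⊕1⊕1⊕1⊕1⊕1⊕0⊕0 = 1
s8: b8⊕b9⊕b10⊕b11⊕b12⊕b13⊕b14⊕b15⊕b24⊕b25⊕b26⊕b27⊕b28⊕b29⊕b30⊕b31 = 0⊕0⊕1⊕1⊕1⊕0⊕0⊕0⊕0⊕0⊕1⊕0⊕1⊕1⊕0⊕0 = 0
s16: b16⊕b17⊕b18⊕b19⊕b20⊕b21⊕b22⊕b23⊕b24⊕b25⊕b26⊕b27⊕b28⊕b29⊕b30⊕b31 = 0⊕0⊕1⊕1⊕1⊕1⊕1⊕1⊕0⊕0⊕1⊕0⊕1⊕1⊕0⊕0 = 1
Syndrome (s16...s1) = 10110 → position 22.
Flip bit 22: corrected codeword = 0111111001110000011110100101100
Data bits at positions 3,5,6,7,9,10,11,12,13,14,15,17,18,19,20,21,22,23,24,25,26,27,28,29,30,31: 11110111000011110100101100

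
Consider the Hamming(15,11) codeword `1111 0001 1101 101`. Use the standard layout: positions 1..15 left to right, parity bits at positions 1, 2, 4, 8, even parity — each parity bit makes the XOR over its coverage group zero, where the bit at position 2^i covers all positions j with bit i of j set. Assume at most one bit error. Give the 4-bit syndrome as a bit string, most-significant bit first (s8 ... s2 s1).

0001

s1: b1⊕b3⊕b5⊕b7⊕b9⊕b11⊕b13⊕b15 = 1⊕1⊕0⊕0⊕1⊕0⊕1⊕1 = 1
s2: b2⊕b3⊕b6⊕b7⊕b10⊕b11⊕b14⊕b15 = 1⊕1⊕0⊕0⊕1⊕0⊕0⊕1 = 0
s4: b4⊕b5⊕b6⊕b7⊕b12⊕b13⊕b14⊕b15 = 1⊕0⊕0⊕0⊕1⊕1⊕0⊕1 = 0
s8: b8⊕b9⊕b10⊕b11⊕b12⊕b13⊕b14⊕b15 = 1⊕1⊕1⊕0⊕1⊕1⊕0⊕1 = 0
Syndrome (s8...s1) = 0001 → position 1.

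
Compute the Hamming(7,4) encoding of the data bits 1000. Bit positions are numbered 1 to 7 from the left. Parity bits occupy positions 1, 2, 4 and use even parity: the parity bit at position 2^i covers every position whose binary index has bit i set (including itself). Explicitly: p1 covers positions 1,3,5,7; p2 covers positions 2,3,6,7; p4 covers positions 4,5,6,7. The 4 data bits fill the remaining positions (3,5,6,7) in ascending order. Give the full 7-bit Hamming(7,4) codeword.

1110000

Place data bits at non-power-of-two positions: b3=1, b5=0, b6=0, b7=0.
p1 = XOR of data positions {3,5,7} = 1⊕0⊕0 = 1
p2 = XOR of data positions {3,6,7} = 1⊕0⊕0 = 1
p4 = XOR of data positions {5,6,7} = 0⊕0⊕0 = 0
Codeword b1..b7 = 1110000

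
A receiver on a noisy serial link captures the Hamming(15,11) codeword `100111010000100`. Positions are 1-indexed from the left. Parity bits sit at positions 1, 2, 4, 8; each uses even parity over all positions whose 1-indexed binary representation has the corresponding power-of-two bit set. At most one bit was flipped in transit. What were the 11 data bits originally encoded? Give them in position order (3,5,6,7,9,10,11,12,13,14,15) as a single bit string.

s1: b1⊕b3⊕b5⊕b7⊕b9⊕b11⊕b13⊕b15 = 1⊕0⊕1⊕0⊕0⊕0⊕1⊕0 = 1
s2: b2⊕b3⊕b6⊕b7⊕b10⊕b11⊕b14⊕b15 = 0⊕0⊕1⊕0⊕0⊕0⊕0⊕0 = 1
s4: b4⊕b5⊕b6⊕b7⊕b12⊕b13⊕b14⊕b15 = 1⊕1⊕1⊕0⊕0⊕1⊕0⊕0 = 0
s8: b8⊕b9⊕b10⊕b11⊕b12⊕b13⊕b14⊕b15 = 1⊕0⊕0⊕0⊕0⊕1⊕0⊕0 = 0
Syndrome (s8...s1) = 0011 → position 3.
Flip bit 3: corrected codeword = 101111010000100
Data bits at positions 3,5,6,7,9,10,11,12,13,14,15: 11100000100

11100000100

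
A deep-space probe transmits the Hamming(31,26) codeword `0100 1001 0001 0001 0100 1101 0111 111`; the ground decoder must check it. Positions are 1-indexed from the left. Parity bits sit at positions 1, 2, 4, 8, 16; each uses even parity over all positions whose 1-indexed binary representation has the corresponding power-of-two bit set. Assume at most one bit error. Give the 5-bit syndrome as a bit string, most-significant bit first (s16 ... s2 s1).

11011

s1: b1⊕b3⊕b5⊕b7⊕b9⊕b11⊕b13⊕b15⊕b17⊕b19⊕b21⊕b23⊕b25⊕b27⊕b29⊕b31 = 0⊕0⊕1⊕0⊕0⊕0⊕0⊕0⊕0⊕0⊕1⊕0⊕0⊕1⊕1⊕1 = 1
s2: b2⊕b3⊕b6⊕b7⊕b10⊕b11⊕b14⊕b15⊕b18⊕b19⊕b22⊕b23⊕b26⊕b27⊕b30⊕b31 = 1⊕0⊕0⊕0⊕0⊕0⊕0⊕0⊕1⊕0⊕1⊕0⊕1⊕1⊕1⊕1 = 1
s4: b4⊕b5⊕b6⊕b7⊕b12⊕b13⊕b14⊕b15⊕b20⊕b21⊕b22⊕b23⊕b28⊕b29⊕b30⊕b31 = 0⊕1⊕0⊕0⊕1⊕0⊕0⊕0⊕0⊕1⊕1⊕0⊕1⊕1⊕1⊕1 = 0
s8: b8⊕b9⊕b10⊕b11⊕b12⊕b13⊕b14⊕b15⊕b24⊕b25⊕b26⊕b27⊕b28⊕b29⊕b30⊕b31 = 1⊕0⊕0⊕0⊕1⊕0⊕0⊕0⊕1⊕0⊕1⊕1⊕1⊕1⊕1⊕1 = 1
s16: b16⊕b17⊕b18⊕b19⊕b20⊕b21⊕b22⊕b23⊕b24⊕b25⊕b26⊕b27⊕b28⊕b29⊕b30⊕b31 = 1⊕0⊕1⊕0⊕0⊕1⊕1⊕0⊕1⊕0⊕1⊕1⊕1⊕1⊕1⊕1 = 1
Syndrome (s16...s1) = 11011 → position 27.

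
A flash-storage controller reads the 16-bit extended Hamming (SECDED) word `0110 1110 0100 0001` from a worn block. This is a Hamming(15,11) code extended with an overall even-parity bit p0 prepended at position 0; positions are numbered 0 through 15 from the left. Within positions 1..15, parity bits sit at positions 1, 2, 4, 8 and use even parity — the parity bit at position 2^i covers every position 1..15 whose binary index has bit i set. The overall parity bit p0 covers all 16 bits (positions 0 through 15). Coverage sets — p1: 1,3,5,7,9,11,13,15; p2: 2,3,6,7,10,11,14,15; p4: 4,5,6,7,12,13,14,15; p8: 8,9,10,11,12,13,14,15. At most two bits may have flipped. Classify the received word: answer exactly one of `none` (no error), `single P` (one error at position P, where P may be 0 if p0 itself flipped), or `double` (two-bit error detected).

s1: b1⊕b3⊕b5⊕b7⊕b9⊕b11⊕b13⊕b15 = 1⊕0⊕1⊕0⊕1⊕0⊕0⊕1 = 0
s2: b2⊕b3⊕b6⊕b7⊕b10⊕b11⊕b14⊕b15 = 1⊕0⊕1⊕0⊕0⊕0⊕0⊕1 = 1
s4: b4⊕b5⊕b6⊕b7⊕b12⊕b13⊕b14⊕b15 = 1⊕1⊕1⊕0⊕0⊕0⊕0⊕1 = 0
s8: b8⊕b9⊕b10⊕b11⊕b12⊕b13⊕b14⊕b15 = 0⊕1⊕0⊕0⊕0⊕0⊕0⊕1 = 0
Syndrome (s8...s1) = 0010 → position 2.
Overall parity (XOR of all 16 bits, including p0): 0⊕1⊕1⊕0⊕1⊕1⊕1⊕0⊕0⊕1⊕0⊕0⊕0⊕0⊕0⊕1 = 1
Overall=1, syndrome position=2 → single-bit error at position 2.

single 2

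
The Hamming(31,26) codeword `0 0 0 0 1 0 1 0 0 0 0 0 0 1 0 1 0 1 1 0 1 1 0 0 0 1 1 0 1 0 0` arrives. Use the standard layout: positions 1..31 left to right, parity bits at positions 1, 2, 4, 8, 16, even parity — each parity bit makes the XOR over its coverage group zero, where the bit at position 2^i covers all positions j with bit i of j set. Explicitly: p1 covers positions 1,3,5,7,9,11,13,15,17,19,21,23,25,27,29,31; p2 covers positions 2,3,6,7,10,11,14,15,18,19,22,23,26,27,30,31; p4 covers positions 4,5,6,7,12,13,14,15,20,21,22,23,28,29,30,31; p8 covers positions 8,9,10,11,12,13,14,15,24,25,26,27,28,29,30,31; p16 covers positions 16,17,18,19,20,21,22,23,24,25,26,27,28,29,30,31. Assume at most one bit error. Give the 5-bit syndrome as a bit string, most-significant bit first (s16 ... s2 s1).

00010

s1: b1⊕b3⊕b5⊕b7⊕b9⊕b11⊕b13⊕b15⊕b17⊕b19⊕b21⊕b23⊕b25⊕b27⊕b29⊕b31 = 0⊕0⊕1⊕1⊕0⊕0⊕0⊕0⊕0⊕1⊕1⊕0⊕0⊕1⊕1⊕0 = 0
s2: b2⊕b3⊕b6⊕b7⊕b10⊕b11⊕b14⊕b15⊕b18⊕b19⊕b22⊕b23⊕b26⊕b27⊕b30⊕b31 = 0⊕0⊕0⊕1⊕0⊕0⊕1⊕0⊕1⊕1⊕1⊕0⊕1⊕1⊕0⊕0 = 1
s4: b4⊕b5⊕b6⊕b7⊕b12⊕b13⊕b14⊕b15⊕b20⊕b21⊕b22⊕b23⊕b28⊕b29⊕b30⊕b31 = 0⊕1⊕0⊕1⊕0⊕0⊕1⊕0⊕0⊕1⊕1⊕0⊕0⊕1⊕0⊕0 = 0
s8: b8⊕b9⊕b10⊕b11⊕b12⊕b13⊕b14⊕b15⊕b24⊕b25⊕b26⊕b27⊕b28⊕b29⊕b30⊕b31 = 0⊕0⊕0⊕0⊕0⊕0⊕1⊕0⊕0⊕0⊕1⊕1⊕0⊕1⊕0⊕0 = 0
s16: b16⊕b17⊕b18⊕b19⊕b20⊕b21⊕b22⊕b23⊕b24⊕b25⊕b26⊕b27⊕b28⊕b29⊕b30⊕b31 = 1⊕0⊕1⊕1⊕0⊕1⊕1⊕0⊕0⊕0⊕1⊕1⊕0⊕1⊕0⊕0 = 0
Syndrome (s16...s1) = 00010 → position 2.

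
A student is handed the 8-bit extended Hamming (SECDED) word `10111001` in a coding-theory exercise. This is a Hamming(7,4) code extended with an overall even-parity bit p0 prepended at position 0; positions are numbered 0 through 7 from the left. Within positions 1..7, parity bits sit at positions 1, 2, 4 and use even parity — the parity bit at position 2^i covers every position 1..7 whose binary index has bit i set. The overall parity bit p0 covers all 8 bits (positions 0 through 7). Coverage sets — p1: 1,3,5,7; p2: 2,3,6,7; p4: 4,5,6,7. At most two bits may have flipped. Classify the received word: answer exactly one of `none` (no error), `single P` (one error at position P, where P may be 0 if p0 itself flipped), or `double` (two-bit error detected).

single 2

s1: b1⊕b3⊕b5⊕b7 = 0⊕1⊕0⊕1 = 0
s2: b2⊕b3⊕b6⊕b7 = 1⊕1⊕0⊕1 = 1
s4: b4⊕b5⊕b6⊕b7 = 1⊕0⊕0⊕1 = 0
Syndrome (s4...s1) = 010 → position 2.
Overall parity (XOR of all 8 bits, including p0): 1⊕0⊕1⊕1⊕1⊕0⊕0⊕1 = 1
Overall=1, syndrome position=2 → single-bit error at position 2.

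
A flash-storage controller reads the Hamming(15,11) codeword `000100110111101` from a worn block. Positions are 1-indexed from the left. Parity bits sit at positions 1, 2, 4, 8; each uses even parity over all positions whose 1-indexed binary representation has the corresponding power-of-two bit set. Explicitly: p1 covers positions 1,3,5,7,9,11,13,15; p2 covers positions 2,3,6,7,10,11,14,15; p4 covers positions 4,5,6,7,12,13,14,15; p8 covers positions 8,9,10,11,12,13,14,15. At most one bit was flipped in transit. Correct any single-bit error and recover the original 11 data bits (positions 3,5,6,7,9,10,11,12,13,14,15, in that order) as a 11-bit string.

s1: b1⊕b3⊕b5⊕b7⊕b9⊕b11⊕b13⊕b15 = 0⊕0⊕0⊕1⊕0⊕1⊕1⊕1 = 0
s2: b2⊕b3⊕b6⊕b7⊕b10⊕b11⊕b14⊕b15 = 0⊕0⊕0⊕1⊕1⊕1⊕0⊕1 = 0
s4: b4⊕b5⊕b6⊕b7⊕b12⊕b13⊕b14⊕b15 = 1⊕0⊕0⊕1⊕1⊕1⊕0⊕1 = 1
s8: b8⊕b9⊕b10⊕b11⊕b12⊕b13⊕b14⊕b15 = 1⊕0⊕1⊕1⊕1⊕1⊕0⊕1 = 0
Syndrome (s8...s1) = 0100 → position 4.
Flip bit 4: corrected codeword = 000000110111101
Data bits at positions 3,5,6,7,9,10,11,12,13,14,15: 00010111101

00010111101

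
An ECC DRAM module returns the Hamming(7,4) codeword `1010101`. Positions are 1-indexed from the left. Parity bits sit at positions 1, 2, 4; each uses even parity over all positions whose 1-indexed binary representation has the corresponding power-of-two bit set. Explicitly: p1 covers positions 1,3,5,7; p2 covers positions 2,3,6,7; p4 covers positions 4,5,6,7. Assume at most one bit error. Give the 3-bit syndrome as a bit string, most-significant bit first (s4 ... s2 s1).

000

s1: b1⊕b3⊕b5⊕b7 = 1⊕1⊕1⊕1 = 0
s2: b2⊕b3⊕b6⊕b7 = 0⊕1⊕0⊕1 = 0
s4: b4⊕b5⊕b6⊕b7 = 0⊕1⊕0⊕1 = 0
Syndrome (s4...s1) = 000 → position 0 (no error).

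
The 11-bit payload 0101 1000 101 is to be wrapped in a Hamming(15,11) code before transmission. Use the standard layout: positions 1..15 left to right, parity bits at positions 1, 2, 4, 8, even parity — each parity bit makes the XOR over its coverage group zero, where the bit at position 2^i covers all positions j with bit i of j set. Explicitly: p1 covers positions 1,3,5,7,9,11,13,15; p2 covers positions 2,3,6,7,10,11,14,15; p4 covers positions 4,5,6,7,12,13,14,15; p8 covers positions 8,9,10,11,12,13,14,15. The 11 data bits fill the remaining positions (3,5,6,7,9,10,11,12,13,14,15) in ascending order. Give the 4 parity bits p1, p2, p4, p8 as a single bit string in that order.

Place data bits at non-power-of-two positions: b3=0, b5=1, b6=0, b7=1, b9=1, b10=0, b11=0, b12=0, b13=1, b14=0, b15=1.
p1 = XOR of data positions {3,5,7,9,11,13,15} = 0⊕1⊕1⊕1⊕0⊕1⊕1 = 1
p2 = XOR of data positions {3,6,7,10,11,14,15} = 0⊕0⊕1⊕0⊕0⊕0⊕1 = 0
p4 = XOR of data positions {5,6,7,12,13,14,15} = 1⊕0⊕1⊕0⊕1⊕0⊕1 = 0
p8 = XOR of data positions {9,10,11,12,13,14,15} = 1⊕0⊕0⊕0⊕1⊕0⊕1 = 1
Parity bits p1,p2,p4,p8 = 1001

1001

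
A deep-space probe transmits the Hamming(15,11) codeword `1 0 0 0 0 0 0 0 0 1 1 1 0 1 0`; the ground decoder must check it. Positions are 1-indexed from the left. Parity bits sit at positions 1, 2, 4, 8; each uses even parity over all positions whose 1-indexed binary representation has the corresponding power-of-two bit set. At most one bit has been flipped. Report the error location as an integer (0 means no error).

s1: b1⊕b3⊕b5⊕b7⊕b9⊕b11⊕b13⊕b15 = 1⊕0⊕0⊕0⊕0⊕1⊕0⊕0 = 0
s2: b2⊕b3⊕b6⊕b7⊕b10⊕b11⊕b14⊕b15 = 0⊕0⊕0⊕0⊕1⊕1⊕1⊕0 = 1
s4: b4⊕b5⊕b6⊕b7⊕b12⊕b13⊕b14⊕b15 = 0⊕0⊕0⊕0⊕1⊕0⊕1⊕0 = 0
s8: b8⊕b9⊕b10⊕b11⊕b12⊕b13⊕b14⊕b15 = 0⊕0⊕1⊕1⊕1⊕0⊕1⊕0 = 0
Syndrome (s8...s1) = 0010 → position 2.

2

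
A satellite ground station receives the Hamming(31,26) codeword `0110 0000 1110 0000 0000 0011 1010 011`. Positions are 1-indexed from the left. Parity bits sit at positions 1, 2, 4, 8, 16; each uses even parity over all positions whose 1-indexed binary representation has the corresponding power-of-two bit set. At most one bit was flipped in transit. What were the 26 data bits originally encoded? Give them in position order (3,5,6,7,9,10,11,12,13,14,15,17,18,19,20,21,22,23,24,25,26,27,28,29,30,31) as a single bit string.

s1: b1⊕b3⊕b5⊕b7⊕b9⊕b11⊕b13⊕b15⊕b17⊕b19⊕b21⊕b23⊕b25⊕b27⊕b29⊕b31 = 0⊕1⊕0⊕0⊕1⊕1⊕0⊕0⊕0⊕0⊕0⊕1⊕1⊕1⊕0⊕1 = 1
s2: b2⊕b3⊕b6⊕b7⊕b10⊕b11⊕b14⊕b15⊕b18⊕b19⊕b22⊕b23⊕b26⊕b27⊕b30⊕b31 = 1⊕1⊕0⊕0⊕1⊕1⊕0⊕0⊕0⊕0⊕0⊕1⊕0⊕1⊕1⊕1 = 0
s4: b4⊕b5⊕b6⊕b7⊕b12⊕b13⊕b14⊕b15⊕b20⊕b21⊕b22⊕b23⊕b28⊕b29⊕b30⊕b31 = 0⊕0⊕0⊕0⊕0⊕0⊕0⊕0⊕0⊕0⊕0⊕1⊕0⊕0⊕1⊕1 = 1
s8: b8⊕b9⊕b10⊕b11⊕b12⊕b13⊕b14⊕b15⊕b24⊕b25⊕b26⊕b27⊕b28⊕b29⊕b30⊕b31 = 0⊕1⊕1⊕1⊕0⊕0⊕0⊕0⊕1⊕1⊕0⊕1⊕0⊕0⊕1⊕1 = 0
s16: b16⊕b17⊕b18⊕b19⊕b20⊕b21⊕b22⊕b23⊕b24⊕b25⊕b26⊕b27⊕b28⊕b29⊕b30⊕b31 = 0⊕0⊕0⊕0⊕0⊕0⊕0⊕1⊕1⊕1⊕0⊕1⊕0⊕0⊕1⊕1 = 0
Syndrome (s16...s1) = 00101 → position 5.
Flip bit 5: corrected codeword = 0110100011100000000000111010011
Data bits at positions 3,5,6,7,9,10,11,12,13,14,15,17,18,19,20,21,22,23,24,25,26,27,28,29,30,31: 11001110000000000111010011

11001110000000000111010011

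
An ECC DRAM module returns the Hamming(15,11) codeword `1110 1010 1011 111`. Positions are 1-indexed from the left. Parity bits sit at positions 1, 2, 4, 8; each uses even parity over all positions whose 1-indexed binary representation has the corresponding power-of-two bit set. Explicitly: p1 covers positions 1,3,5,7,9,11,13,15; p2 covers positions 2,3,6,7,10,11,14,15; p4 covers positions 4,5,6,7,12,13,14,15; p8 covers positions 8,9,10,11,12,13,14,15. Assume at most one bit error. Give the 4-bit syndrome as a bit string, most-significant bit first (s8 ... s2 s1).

s1: b1⊕b3⊕b5⊕b7⊕b9⊕b11⊕b13⊕b15 = 1⊕1⊕1⊕1⊕1⊕1⊕1⊕1 = 0
s2: b2⊕b3⊕b6⊕b7⊕b10⊕b11⊕b14⊕b15 = 1⊕1⊕0⊕1⊕0⊕1⊕1⊕1 = 0
s4: b4⊕b5⊕b6⊕b7⊕b12⊕b13⊕b14⊕b15 = 0⊕1⊕0⊕1⊕1⊕1⊕1⊕1 = 0
s8: b8⊕b9⊕b10⊕b11⊕b12⊕b13⊕b14⊕b15 = 0⊕1⊕0⊕1⊕1⊕1⊕1⊕1 = 0
Syndrome (s8...s1) = 0000 → position 0 (no error).

0000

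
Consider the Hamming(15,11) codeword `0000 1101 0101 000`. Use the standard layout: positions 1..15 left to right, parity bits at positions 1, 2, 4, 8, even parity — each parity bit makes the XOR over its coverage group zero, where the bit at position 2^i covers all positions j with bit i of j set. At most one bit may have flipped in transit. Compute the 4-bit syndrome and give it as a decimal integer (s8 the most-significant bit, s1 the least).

13

s1: b1⊕b3⊕b5⊕b7⊕b9⊕b11⊕b13⊕b15 = 0⊕0⊕1⊕0⊕0⊕0⊕0⊕0 = 1
s2: b2⊕b3⊕b6⊕b7⊕b10⊕b11⊕b14⊕b15 = 0⊕0⊕1⊕0⊕1⊕0⊕0⊕0 = 0
s4: b4⊕b5⊕b6⊕b7⊕b12⊕b13⊕b14⊕b15 = 0⊕1⊕1⊕0⊕1⊕0⊕0⊕0 = 1
s8: b8⊕b9⊕b10⊕b11⊕b12⊕b13⊕b14⊕b15 = 1⊕0⊕1⊕0⊕1⊕0⊕0⊕0 = 1
Syndrome (s8...s1) = 1101 → position 13.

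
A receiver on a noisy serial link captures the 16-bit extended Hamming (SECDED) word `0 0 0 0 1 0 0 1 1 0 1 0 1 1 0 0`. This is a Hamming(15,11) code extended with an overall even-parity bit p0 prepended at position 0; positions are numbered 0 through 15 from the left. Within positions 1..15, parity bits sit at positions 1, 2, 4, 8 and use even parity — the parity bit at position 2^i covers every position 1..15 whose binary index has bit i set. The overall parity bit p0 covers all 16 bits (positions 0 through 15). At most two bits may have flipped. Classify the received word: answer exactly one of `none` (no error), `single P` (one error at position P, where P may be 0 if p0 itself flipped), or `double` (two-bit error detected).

s1: b1⊕b3⊕b5⊕b7⊕b9⊕b11⊕b13⊕b15 = 0⊕0⊕0⊕1⊕0⊕0⊕1⊕0 = 0
s2: b2⊕b3⊕b6⊕b7⊕b10⊕b11⊕b14⊕b15 = 0⊕0⊕0⊕1⊕1⊕0⊕0⊕0 = 0
s4: b4⊕b5⊕b6⊕b7⊕b12⊕b13⊕b14⊕b15 = 1⊕0⊕0⊕1⊕1⊕1⊕0⊕0 = 0
s8: b8⊕b9⊕b10⊕b11⊕b12⊕b13⊕b14⊕b15 = 1⊕0⊕1⊕0⊕1⊕1⊕0⊕0 = 0
Syndrome (s8...s1) = 0000 → position 0 (no error).
Overall parity (XOR of all 16 bits, including p0): 0⊕0⊕0⊕0⊕1⊕0⊕0⊕1⊕1⊕0⊕1⊕0⊕1⊕1⊕0⊕0 = 0
Overall=0, syndrome position=0 → no error.

none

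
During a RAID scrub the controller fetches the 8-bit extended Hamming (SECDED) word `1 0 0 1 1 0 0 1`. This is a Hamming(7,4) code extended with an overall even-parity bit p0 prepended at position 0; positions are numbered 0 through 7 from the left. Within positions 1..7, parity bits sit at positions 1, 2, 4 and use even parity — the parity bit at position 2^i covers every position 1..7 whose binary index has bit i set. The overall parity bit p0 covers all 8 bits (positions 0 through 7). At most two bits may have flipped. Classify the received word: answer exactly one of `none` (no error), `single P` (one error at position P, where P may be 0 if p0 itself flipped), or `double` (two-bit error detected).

s1: b1⊕b3⊕b5⊕b7 = 0⊕1⊕0⊕1 = 0
s2: b2⊕b3⊕b6⊕b7 = 0⊕1⊕0⊕1 = 0
s4: b4⊕b5⊕b6⊕b7 = 1⊕0⊕0⊕1 = 0
Syndrome (s4...s1) = 000 → position 0 (no error).
Overall parity (XOR of all 8 bits, including p0): 1⊕0⊕0⊕1⊕1⊕0⊕0⊕1 = 0
Overall=0, syndrome position=0 → no error.

none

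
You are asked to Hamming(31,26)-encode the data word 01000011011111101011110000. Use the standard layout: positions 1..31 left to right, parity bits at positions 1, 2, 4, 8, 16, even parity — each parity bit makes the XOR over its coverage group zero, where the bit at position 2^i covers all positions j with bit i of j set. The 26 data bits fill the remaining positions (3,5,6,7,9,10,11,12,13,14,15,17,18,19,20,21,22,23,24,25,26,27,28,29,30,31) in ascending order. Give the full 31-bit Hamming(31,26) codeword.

Place data bits at non-power-of-two positions: b3=0, b5=1, b6=0, b7=0, b9=0, b10=0, b11=1, b12=1, b13=0, b14=1, b15=1, b17=1, b18=1, b19=1, b20=1, b21=0, b22=1, b23=0, b24=1, b25=1, b26=1, b27=1, b28=0, b29=0, b30=0, b31=0.
p1 = XOR of data positions {3,5,7,9,11,13,15,17,19,21,23,25,27,29,31} = 0⊕1⊕0⊕0⊕1⊕0⊕1⊕1⊕1⊕0⊕0⊕1⊕1⊕0⊕0 = 1
p2 = XOR of data positions {3,6,7,10,11,14,15,18,19,22,23,26,27,30,31} = 0⊕0⊕0⊕0⊕1⊕1⊕1⊕1⊕1⊕1⊕0⊕1⊕1⊕0⊕0 = 0
p4 = XOR of data positions {5,6,7,12,13,14,15,20,21,22,23,28,29,30,31} = 1⊕0⊕0⊕1⊕0⊕1⊕1⊕1⊕0⊕1⊕0⊕0⊕0⊕0⊕0 = 0
p8 = XOR of data positions {9,10,11,12,13,14,15,24,25,26,27,28,29,30,31} = 0⊕0⊕1⊕1⊕0⊕1⊕1⊕1⊕1⊕1⊕1⊕0⊕0⊕0⊕0 = 0
p16 = XOR of data positions {17,18,19,20,21,22,23,24,25,26,27,28,29,30,31} = 1⊕1⊕1⊕1⊕0⊕1⊕0⊕1⊕1⊕1⊕1⊕0⊕0⊕0⊕0 = 1
Codeword b1..b31 = 1000100000110111111101011110000

1000100000110111111101011110000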